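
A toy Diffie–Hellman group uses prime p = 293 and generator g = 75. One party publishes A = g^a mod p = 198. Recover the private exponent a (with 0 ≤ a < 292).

74

Baby-step giant-step with m = ceil(sqrt(292)) = 18.
Baby table (75^j mod 293 for j=0..17):
  0:1  1:75  2:58  3:248  4:141  5:27  6:267  7:101
  8:250  9:291  10:143  11:177  12:90  13:11  14:239  15:52
  16:91  17:86
Giant step factor: 75^(-18) ≡ 220 (mod 293).
Scan 198·220^i mod 293 for i = 0, 1, …:
  i=0: 198   i=1: 196   i=2: 49   i=3: 232
  i=4: 58
Match at i=4, j=2: a = 4·18 + 2 = 74.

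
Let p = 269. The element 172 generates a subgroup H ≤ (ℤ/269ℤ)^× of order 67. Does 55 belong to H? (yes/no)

no

55 ∈ ⟨172⟩ iff 55^67 ≡ 1 (mod 269), since |⟨172⟩| = 67.
55^67 mod 269 = 268.
Since 268 ≠ 1, 55 does not lie in the subgroup.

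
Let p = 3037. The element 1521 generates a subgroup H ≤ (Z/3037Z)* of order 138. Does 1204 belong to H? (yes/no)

1204 ∈ ⟨1521⟩ iff 1204^138 ≡ 1 (mod 3037), since |⟨1521⟩| = 138.
1204^138 mod 3037 = 1990.
Since 1990 ≠ 1, 1204 does not lie in the subgroup.

no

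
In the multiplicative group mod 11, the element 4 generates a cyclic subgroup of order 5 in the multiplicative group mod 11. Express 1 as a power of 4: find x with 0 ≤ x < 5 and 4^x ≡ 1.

0

Successive powers of 4 modulo 11:
  4^0=1
So 4^0 ≡ 1 (mod 11), giving x = 0.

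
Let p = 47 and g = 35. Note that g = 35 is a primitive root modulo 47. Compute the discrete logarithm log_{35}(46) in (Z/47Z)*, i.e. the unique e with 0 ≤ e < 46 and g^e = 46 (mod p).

Successive powers of 35 modulo 47:
  35^0=1  35^1=35  35^2=3  35^3=11  35^4=9  35^5=33
  35^6=27  35^7=5  35^8=34  35^9=15  35^10=8  35^11=45
  35^12=24  35^13=41  35^14=25  35^15=29  35^16=28  35^17=40
  35^18=37  35^19=26  35^20=17  35^21=31  35^22=4  35^23=46
So 35^23 ≡ 46 (mod 47), giving e = 23.

23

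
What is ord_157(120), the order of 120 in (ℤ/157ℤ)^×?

The order of 120 must divide p − 1 = 156 = 2^2 · 3 · 13.
Divisors: 1, 2, 3, 4, 6, 12, 13, 26, 39, 52, 78, 156.
Check each in increasing order: 120^1 ≡ 120;  120^2 ≡ 113;  120^3 ≡ 58;  120^4 ≡ 52;  120^6 ≡ 67;  120^12 ≡ 93;  120^13 ≡ 13;  120^26 ≡ 12;  120^39 ≡ 156;  120^52 ≡ 144;  120^78 ≡ 1.
Smallest exponent giving 1 is 78.

78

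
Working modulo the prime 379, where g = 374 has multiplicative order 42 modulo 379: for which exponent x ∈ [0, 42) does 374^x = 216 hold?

16

Baby-step giant-step with m = ceil(sqrt(42)) = 7.
Baby table (374^j mod 379 for j=0..6):
  0:1  1:374  2:25  3:254  4:246  5:286  6:86
Giant step factor: 374^(-7) ≡ 52 (mod 379).
Scan 216·52^i mod 379 for i = 0, 1, …:
  i=0: 216   i=1: 241   i=2: 25
Match at i=2, j=2: x = 2·7 + 2 = 16.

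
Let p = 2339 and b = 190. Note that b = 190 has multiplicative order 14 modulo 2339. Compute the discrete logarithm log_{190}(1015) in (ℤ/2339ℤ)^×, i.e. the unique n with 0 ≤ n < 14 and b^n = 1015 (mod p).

Successive powers of 190 modulo 2339:
  190^0=1  190^1=190  190^2=1015
So 190^2 ≡ 1015 (mod 2339), giving n = 2.

2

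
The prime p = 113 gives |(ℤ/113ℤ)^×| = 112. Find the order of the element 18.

The order of 18 must divide p − 1 = 112 = 2^4 · 7.
Divisors: 1, 2, 4, 7, 8, 14, 16, 28, 56, 112.
Check each in increasing order: 18^1 ≡ 18;  18^2 ≡ 98;  18^4 ≡ 112;  18^7 ≡ 44;  18^8 ≡ 1.
Smallest exponent giving 1 is 8.

8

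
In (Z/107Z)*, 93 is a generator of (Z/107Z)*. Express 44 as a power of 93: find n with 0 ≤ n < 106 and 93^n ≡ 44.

68

Baby-step giant-step with m = ceil(sqrt(106)) = 11.
Baby table (93^j mod 107 for j=0..10):
  0:1  1:93  2:89  3:38  4:3  5:65  6:53  7:7
  8:9  9:88  10:52
Giant step factor: 93^(-11) ≡ 51 (mod 107).
Scan 44·51^i mod 107 for i = 0, 1, …:
  i=0: 44   i=1: 104   i=2: 61   i=3: 8
  i=4: 87   i=5: 50   i=6: 89
Match at i=6, j=2: n = 6·11 + 2 = 68.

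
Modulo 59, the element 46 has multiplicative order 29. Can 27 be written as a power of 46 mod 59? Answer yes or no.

27 ∈ ⟨46⟩ iff 27^29 ≡ 1 (mod 59), since |⟨46⟩| = 29.
27^29 mod 59 = 1.
Since 1 = 1, 27 lies in the subgroup.

yes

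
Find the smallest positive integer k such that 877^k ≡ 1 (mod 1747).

The order of 877 must divide p − 1 = 1746 = 2 · 3^2 · 97.
Divisors: 1, 2, 3, 6, 9, 18, 97, 194, 291, 582, 873, 1746.
Check each in increasing order: 877^1 ≡ 877;  877^2 ≡ 449;  877^3 ≡ 698;  877^6 ≡ 1538;  877^9 ≡ 866;  877^18 ≡ 493;  877^97 ≡ 1.
Smallest exponent giving 1 is 97.

97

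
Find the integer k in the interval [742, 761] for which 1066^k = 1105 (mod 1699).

752

Compute 1066^742 mod 1699 = 452, then multiply by 1066 repeatedly:
  1066^742=452  1066^743=1015  1066^744=1426  1066^745=1210  1066^746=319
  1066^747=254  1066^748=623  1066^749=1508  1066^750=274  1066^751=1555
  1066^752=1105
Found 1105 at exponent 752.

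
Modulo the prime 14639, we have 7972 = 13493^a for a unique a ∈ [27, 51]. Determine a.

Compute 13493^27 mod 14639 = 13278, then multiply by 13493 repeatedly:
  13493^27=13278  13493^28=7972
Found 7972 at exponent 28.

28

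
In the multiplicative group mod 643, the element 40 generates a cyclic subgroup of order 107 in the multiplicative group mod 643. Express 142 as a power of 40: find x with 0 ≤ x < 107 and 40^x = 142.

23

Successive powers of 40 modulo 643:
  40^0=1  40^1=40  40^2=314  40^3=343  40^4=217  40^5=321
  40^6=623  40^7=486  40^8=150  40^9=213  40^10=161  40^11=10
  40^12=400  40^13=568  40^14=215  40^15=241  40^16=638  40^17=443
  40^18=359  40^19=214  40^20=201  40^21=324  40^22=100  40^23=142
So 40^23 ≡ 142 (mod 643), giving x = 23.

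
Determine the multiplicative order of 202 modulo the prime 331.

The order of 202 must divide p − 1 = 330 = 2 · 3 · 5 · 11.
Divisors: 1, 2, 3, 5, 6, 10, 11, 15, 22, 30, 33, 55, 66, 110, 165, 330.
Check each in increasing order: 202^1 ≡ 202;  202^2 ≡ 91;  202^3 ≡ 177;  202^5 ≡ 219;  202^6 ≡ 215;  202^10 ≡ 297;  202^11 ≡ 83;  202^15 ≡ 167;  202^22 ≡ 269;  202^30 ≡ 85;  202^33 ≡ 150;  202^55 ≡ 299;  202^66 ≡ 323;  202^110 ≡ 31;  202^165 ≡ 1.
Smallest exponent giving 1 is 165.

165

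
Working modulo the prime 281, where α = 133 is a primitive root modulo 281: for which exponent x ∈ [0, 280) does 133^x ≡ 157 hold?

30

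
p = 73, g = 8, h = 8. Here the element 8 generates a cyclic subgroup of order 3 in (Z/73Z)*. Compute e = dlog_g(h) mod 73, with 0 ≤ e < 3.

1

Successive powers of 8 modulo 73:
  8^0=1  8^1=8
So 8^1 ≡ 8 (mod 73), giving e = 1.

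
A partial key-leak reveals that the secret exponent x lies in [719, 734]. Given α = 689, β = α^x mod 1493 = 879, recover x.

734

Compute 689^719 mod 1493 = 546, then multiply by 689 repeatedly:
  689^719=546  689^720=1451  689^721=922  689^722=733  689^723=403
  689^724=1462  689^725=1036  689^726=150  689^727=333  689^728=1008
  689^729=267  689^730=324  689^731=779  689^732=744  689^733=517
  689^734=879
Found 879 at exponent 734.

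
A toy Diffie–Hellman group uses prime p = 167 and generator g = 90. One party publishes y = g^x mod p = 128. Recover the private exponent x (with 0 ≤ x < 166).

152

Baby-step giant-step with m = ceil(sqrt(166)) = 13.
Baby table (90^j mod 167 for j=0..12):
  0:1  1:90  2:84  3:45  4:42  5:106  6:21  7:53
  8:94  9:110  10:47  11:55  12:107
Giant step factor: 90^(-13) ≡ 164 (mod 167).
Scan 128·164^i mod 167 for i = 0, 1, …:
  i=0: 128   i=1: 117   i=2: 150   i=3: 51
  i=4: 14   i=5: 125   i=6: 126   i=7: 123
  i=8: 132   i=9: 105   i=10: 19   i=11: 110
Match at i=11, j=9: x = 11·13 + 9 = 152.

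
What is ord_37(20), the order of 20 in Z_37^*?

36

The order of 20 must divide p − 1 = 36 = 2^2 · 3^2.
Divisors: 1, 2, 3, 4, 6, 9, 12, 18, 36.
Check each in increasing order: 20^1 ≡ 20;  20^2 ≡ 30;  20^3 ≡ 8;  20^4 ≡ 12;  20^6 ≡ 27;  20^9 ≡ 31;  20^12 ≡ 26;  20^18 ≡ 36;  20^36 ≡ 1.
Smallest exponent giving 1 is 36.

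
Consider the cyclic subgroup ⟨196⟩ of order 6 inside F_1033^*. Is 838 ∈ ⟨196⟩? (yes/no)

yes

⟨196⟩ has order 6; its elements mod 1033 are {1, 195, 196, 837, 838, 1032}.
838 is in this set.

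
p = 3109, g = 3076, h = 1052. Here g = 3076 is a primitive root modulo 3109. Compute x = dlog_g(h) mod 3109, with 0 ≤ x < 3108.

924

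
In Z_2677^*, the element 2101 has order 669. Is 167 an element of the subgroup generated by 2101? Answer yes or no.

no

167 ∈ ⟨2101⟩ iff 167^669 ≡ 1 (mod 2677), since |⟨2101⟩| = 669.
167^669 mod 2677 = 2127.
Since 2127 ≠ 1, 167 does not lie in the subgroup.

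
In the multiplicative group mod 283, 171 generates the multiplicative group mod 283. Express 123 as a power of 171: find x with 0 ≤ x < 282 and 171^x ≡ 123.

Baby-step giant-step with m = ceil(sqrt(282)) = 17.
Baby table (171^j mod 283 for j=0..16):
  0:1  1:171  2:92  3:167  4:257  5:82  6:155  7:186
  8:110  9:132  10:215  11:258  12:253  13:247  14:70  15:84
  16:214
Giant step factor: 171^(-17) ≡ 270 (mod 283).
Scan 123·270^i mod 283 for i = 0, 1, …:
  i=0: 123   i=1: 99   i=2: 128   i=3: 34
  i=4: 124   i=5: 86   i=6: 14   i=7: 101
  i=8: 102   i=9: 89   i=10: 258
Match at i=10, j=11: x = 10·17 + 11 = 181.

181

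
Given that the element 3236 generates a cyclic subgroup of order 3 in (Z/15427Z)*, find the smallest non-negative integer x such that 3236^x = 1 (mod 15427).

0

Successive powers of 3236 modulo 15427:
  3236^0=1
So 3236^0 ≡ 1 (mod 15427), giving x = 0.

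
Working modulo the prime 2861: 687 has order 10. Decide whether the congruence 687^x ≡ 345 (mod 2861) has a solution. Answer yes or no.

⟨687⟩ has order 10; its elements mod 2861 are {1, 96, 149, 633, 687, 2174, 2228, 2712, 2765, 2860}.
345 is not in this set.

no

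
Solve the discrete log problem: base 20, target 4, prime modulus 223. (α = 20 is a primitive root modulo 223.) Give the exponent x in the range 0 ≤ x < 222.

Baby-step giant-step with m = ceil(sqrt(222)) = 15.
Baby table (20^j mod 223 for j=0..14):
  0:1  1:20  2:177  3:195  4:109  5:173  6:115  7:70
  8:62  9:125  10:47  11:48  12:68  13:22  14:217
Giant step factor: 20^(-15) ≡ 13 (mod 223).
Scan 4·13^i mod 223 for i = 0, 1, …:
  i=0: 4   i=1: 52   i=2: 7   i=3: 91
  i=4: 68
Match at i=4, j=12: x = 4·15 + 12 = 72.

72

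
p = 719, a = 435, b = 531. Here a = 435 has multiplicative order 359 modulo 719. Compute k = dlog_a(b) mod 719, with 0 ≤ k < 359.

Baby-step giant-step with m = ceil(sqrt(359)) = 19.
Baby table (435^j mod 719 for j=0..18):
  0:1  1:435  2:128  3:317  4:566  5:312  6:548  7:391
  8:401  9:437  10:279  11:573  12:481  13:6  14:453  15:49
  16:464  17:520  18:434
Giant step factor: 435^(-19) ≡ 630 (mod 719).
Scan 531·630^i mod 719 for i = 0, 1, …:
  i=0: 531   i=1: 195   i=2: 620   i=3: 183
  i=4: 250   i=5: 39   i=6: 124   i=7: 468
  i=8: 50   i=9: 583   i=10: 600   i=11: 525
  i=12: 10   i=13: 548
Match at i=13, j=6: k = 13·19 + 6 = 253.

253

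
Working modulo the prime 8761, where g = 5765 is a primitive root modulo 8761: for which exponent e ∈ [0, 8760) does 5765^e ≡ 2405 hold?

811

Baby-step giant-step with m = ceil(sqrt(8760)) = 94.
Baby table (5765^j mod 8761 for j=0..93):
  0:1  1:5765  2:4752  3:8394  4:4407  5:8216  6:3274  7:3416
  8:7273  9:7460  10:7912  11:2914  12:4373  13:4948  14:8165  15:7133
  16:6372  17:8468  18:1728  19:663  20:2399  21:5377  22:1987  23:4428
  24:6627  25:6695  26:4470  27:3449  28:4776  29:6578  30:4562  31:8169
  32:3910  33:7858  34:7000  35:1834  36:7244  37:6734  38:1519  39:4796
  40:7985  41:3231  42:829  43:4440  44:5719  45:2392  46:66  47:3767
  48:6997  49:2061  50:1749  51:7835  52:5820  53:6431  54:6924  55:1744
  56:5293  57:8343  58:8266  59:2411  60:4469  61:6445  62:24  63:6945
  64:155  65:8714  66:636  67:4442  68:8488  69:3135  70:8093  71:3820
  72:5907  73:8609  74:8581  75:4859  76:3218  77:4733  78:3991  79:1729
  80:6428  81:7151  82:5010  83:6394  84:3883  85:1140  86:1350  87:2982
  88:2148  89:3927  90:731  91:174  92:4356  93:3314
Giant step factor: 5765^(-94) ≡ 4358 (mod 8761).
Scan 2405·4358^i mod 8761 for i = 0, 1, …:
  i=0: 2405   i=1: 2834   i=2: 6323   i=3: 2289
  i=4: 5444   i=5: 164   i=6: 5071   i=7: 4176
  i=8: 2411
Match at i=8, j=59: e = 8·94 + 59 = 811.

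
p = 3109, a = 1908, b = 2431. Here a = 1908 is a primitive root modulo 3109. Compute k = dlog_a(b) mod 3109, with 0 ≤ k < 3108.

Baby-step giant-step with m = ceil(sqrt(3108)) = 56.
Baby table (1908^j mod 3109 for j=0..55):
  0:1  1:1908  2:2934  3:1872  4:2644  5:1954  6:541  7:40
  8:1704  9:2327  10:264  11:54  12:435  13:2986  14:1600  15:2871
  16:2919  17:1233  18:2160  19:1855  20:1298  21:1820  22:2916  23:1727
  24:2685  25:2457  26:2693  27:2176  28:1293  29:1607  30:682  31:1694
  32:1901  33:2014  34:3097  35:1976  36:2100  37:2408  38:2471  39:1424
  40:2835  41:2629  42:1315  43:57  44:3050  45:2461  46:998  47:1476
  48:2563  49:2856  50:2280  51:749  52:2061  53:2612  54:3078  55:3032
Giant step factor: 1908^(-56) ≡ 2270 (mod 3109).
Scan 2431·2270^i mod 3109 for i = 0, 1, …:
  i=0: 2431   i=1: 3004   i=2: 1043   i=3: 1661
  i=4: 2362   i=5: 1824   i=6: 2401   i=7: 193
  i=8: 2850   i=9: 2780     …   i=34: 1143
  i=35: 1704
Match at i=35, j=8: k = 35·56 + 8 = 1968.

1968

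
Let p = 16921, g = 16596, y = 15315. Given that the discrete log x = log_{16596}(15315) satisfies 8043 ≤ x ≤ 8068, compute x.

Compute 16596^8043 mod 16921 = 1360, then multiply by 16596 repeatedly:
  16596^8043=1360  16596^8044=14867  16596^8045=7631  16596^8046=7312  16596^8047=9461
  16596^8048=4797  16596^8049=14628  16596^8050=701  16596^8051=9069  16596^8052=13750
  16596^8053=15315
Found 15315 at exponent 8053.

8053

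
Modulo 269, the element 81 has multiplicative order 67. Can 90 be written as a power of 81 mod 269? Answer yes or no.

90 ∈ ⟨81⟩ iff 90^67 ≡ 1 (mod 269), since |⟨81⟩| = 67.
90^67 mod 269 = 82.
Since 82 ≠ 1, 90 does not lie in the subgroup.

no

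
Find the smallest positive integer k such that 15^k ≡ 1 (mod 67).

The order of 15 must divide p − 1 = 66 = 2 · 3 · 11.
Divisors: 1, 2, 3, 6, 11, 22, 33, 66.
Check each in increasing order: 15^1 ≡ 15;  15^2 ≡ 24;  15^3 ≡ 25;  15^6 ≡ 22;  15^11 ≡ 1.
Smallest exponent giving 1 is 11.

11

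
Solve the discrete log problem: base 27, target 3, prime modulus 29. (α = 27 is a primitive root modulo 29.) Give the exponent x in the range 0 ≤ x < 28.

19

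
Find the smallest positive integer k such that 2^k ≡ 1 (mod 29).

The order of 2 must divide p − 1 = 28 = 2^2 · 7.
Divisors: 1, 2, 4, 7, 14, 28.
Check each in increasing order: 2^1 ≡ 2;  2^2 ≡ 4;  2^4 ≡ 16;  2^7 ≡ 12;  2^14 ≡ 28;  2^28 ≡ 1.
Smallest exponent giving 1 is 28.

28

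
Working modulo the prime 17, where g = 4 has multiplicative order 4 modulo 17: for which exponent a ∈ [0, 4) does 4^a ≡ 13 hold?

3

Successive powers of 4 modulo 17:
  4^0=1  4^1=4  4^2=16  4^3=13
So 4^3 ≡ 13 (mod 17), giving a = 3.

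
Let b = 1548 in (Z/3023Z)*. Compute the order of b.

3022

The order of 1548 must divide p − 1 = 3022 = 2 · 1511.
Divisors: 1, 2, 1511, 3022.
Check each in increasing order: 1548^1 ≡ 1548;  1548^2 ≡ 2088;  1548^1511 ≡ 3022;  1548^3022 ≡ 1.
Smallest exponent giving 1 is 3022.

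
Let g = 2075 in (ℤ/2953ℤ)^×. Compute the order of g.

The order of 2075 must divide p − 1 = 2952 = 2^3 · 3^2 · 41.
Divisors: 1, 2, 3, 4, 6, 8, 9, 12, 18, 24, 36, 41, 72, 82, 123, 164, 246, 328, 369, 492, 738, 984, 1476, 2952.
Check each in increasing order: 2075^1 ≡ 2075;  2075^2 ≡ 151;  2075^3 ≡ 307;  2075^4 ≡ 2130;  2075^6 ≡ 2706;  2075^8 ≡ 1092;  2075^9 ≡ 949;  2075^12 ≡ 1949;  2075^18 ≡ 2889;  2075^24 ≡ 1043;  2075^36 ≡ 1143;  2075^41 ≡ 372;  2075^72 ≡ 1223;  2075^82 ≡ 2546;  2075^123 ≡ 2152;  2075^164 ≡ 281;  2075^246 ≡ 800;  2075^328 ≡ 2183;  2075^369 ≡ 1.
Smallest exponent giving 1 is 369.

369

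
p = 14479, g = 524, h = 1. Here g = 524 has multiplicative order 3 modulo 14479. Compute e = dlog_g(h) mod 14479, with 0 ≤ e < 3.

Successive powers of 524 modulo 14479:
  524^0=1
So 524^0 ≡ 1 (mod 14479), giving e = 0.

0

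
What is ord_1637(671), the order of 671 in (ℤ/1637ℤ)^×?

The order of 671 must divide p − 1 = 1636 = 2^2 · 409.
Divisors: 1, 2, 4, 409, 818, 1636.
Check each in increasing order: 671^1 ≡ 671;  671^2 ≡ 66;  671^4 ≡ 1082;  671^409 ≡ 316;  671^818 ≡ 1636;  671^1636 ≡ 1.
Smallest exponent giving 1 is 1636.

1636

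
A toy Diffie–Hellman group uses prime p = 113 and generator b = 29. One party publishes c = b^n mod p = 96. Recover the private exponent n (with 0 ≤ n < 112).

85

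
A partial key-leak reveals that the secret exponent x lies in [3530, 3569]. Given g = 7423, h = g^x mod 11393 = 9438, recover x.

Compute 7423^3530 mod 11393 = 6136, then multiply by 7423 repeatedly:
  7423^3530=6136  7423^3531=9707  7423^3532=5729  7423^3533=7691  7423^3534=11363
  7423^3535=5170  7423^3536=5286  7423^3537=486  7423^3538=7390  7423^3539=10068
  7423^3540=8077  7423^3541=5605  7423^3542=10072  7423^3543=3590  7423^3544=343
  7423^3545=5450  7423^3546=10200  7423^3547=8115  7423^3548=2854  7423^3549=5655
  7423^3550=5253  7423^3551=6173  7423^3552=10926  7423^3553=8324  7423^3554=4813
  7423^3555=9844  7423^3556=8703  7423^3557=4059  7423^3558=6865  7423^3559=9399
  7423^3560=9438
Found 9438 at exponent 3560.

3560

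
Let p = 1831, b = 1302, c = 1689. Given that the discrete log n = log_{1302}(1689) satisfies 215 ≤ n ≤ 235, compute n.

Compute 1302^215 mod 1831 = 1198, then multiply by 1302 repeatedly:
  1302^215=1198  1302^216=1615  1302^217=742  1302^218=1147  1302^219=1129
  1302^220=1496  1302^221=1439  1302^222=465  1302^223=1200  1302^224=557
  1302^225=138  1302^226=238  1302^227=437  1302^228=1364  1302^229=1689
Found 1689 at exponent 229.

229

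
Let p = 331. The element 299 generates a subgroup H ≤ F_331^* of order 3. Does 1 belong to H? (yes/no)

1 ∈ ⟨299⟩ iff 1^3 ≡ 1 (mod 331), since |⟨299⟩| = 3.
1^3 mod 331 = 1.
Since 1 = 1, 1 lies in the subgroup.

yes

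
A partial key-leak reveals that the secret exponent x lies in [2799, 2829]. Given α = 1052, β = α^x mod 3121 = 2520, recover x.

2815

Compute 1052^2799 mod 3121 = 1030, then multiply by 1052 repeatedly:
  1052^2799=1030  1052^2800=573  1052^2801=443  1052^2802=1007  1052^2803=1345
  1052^2804=1127  1052^2805=2745  1052^2806=815  1052^2807=2226  1052^2808=1002
  1052^2809=2327  1052^2810=1140  1052^2811=816  1052^2812=157  1052^2813=2872
  1052^2814=216  1052^2815=2520
Found 2520 at exponent 2815.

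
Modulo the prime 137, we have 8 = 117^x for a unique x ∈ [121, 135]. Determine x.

Compute 117^121 mod 137 = 27, then multiply by 117 repeatedly:
  117^121=27  117^122=8
Found 8 at exponent 122.

122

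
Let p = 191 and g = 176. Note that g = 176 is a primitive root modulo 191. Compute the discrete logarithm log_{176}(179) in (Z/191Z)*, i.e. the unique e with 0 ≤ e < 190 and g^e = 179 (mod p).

39

Baby-step giant-step with m = ceil(sqrt(190)) = 14.
Baby table (176^j mod 191 for j=0..13):
  0:1  1:176  2:34  3:63  4:10  5:41  6:149  7:57
  8:100  9:28  10:153  11:188  12:45  13:89
Giant step factor: 176^(-14) ≡ 96 (mod 191).
Scan 179·96^i mod 191 for i = 0, 1, …:
  i=0: 179   i=1: 185   i=2: 188
Match at i=2, j=11: e = 2·14 + 11 = 39.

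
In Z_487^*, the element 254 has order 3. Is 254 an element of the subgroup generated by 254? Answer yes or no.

yes

⟨254⟩ has order 3; its elements mod 487 are {1, 232, 254}.
254 is in this set.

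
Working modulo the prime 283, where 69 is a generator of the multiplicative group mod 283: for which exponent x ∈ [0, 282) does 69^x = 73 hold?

22

Successive powers of 69 modulo 283:
  69^0=1  69^1=69  69^2=233  69^3=229  69^4=236  69^5=153
  69^6=86  69^7=274  69^8=228  69^9=167  69^10=203  69^11=140
  69^12=38  69^13=75  69^14=81  69^15=212  69^16=195  69^17=154
  69^18=155  69^19=224  69^20=174  69^21=120  69^22=73
So 69^22 ≡ 73 (mod 283), giving x = 22.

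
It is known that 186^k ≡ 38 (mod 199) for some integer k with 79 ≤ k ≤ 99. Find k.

89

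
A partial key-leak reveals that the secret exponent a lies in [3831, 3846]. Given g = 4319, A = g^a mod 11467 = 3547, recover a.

3839

Compute 4319^3831 mod 11467 = 3791, then multiply by 4319 repeatedly:
  4319^3831=3791  4319^3832=9920  4319^3833=3768  4319^3834=2319  4319^3835=5070
  4319^3836=6827  4319^3837=4156  4319^3838=3909  4319^3839=3547
Found 3547 at exponent 3839.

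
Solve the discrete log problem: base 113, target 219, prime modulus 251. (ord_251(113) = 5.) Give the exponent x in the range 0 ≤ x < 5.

Successive powers of 113 modulo 251:
  113^0=1  113^1=113  113^2=219
So 113^2 ≡ 219 (mod 251), giving x = 2.

2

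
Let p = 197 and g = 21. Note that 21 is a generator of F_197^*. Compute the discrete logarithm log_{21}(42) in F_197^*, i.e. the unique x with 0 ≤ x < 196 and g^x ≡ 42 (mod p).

4

Baby-step giant-step with m = ceil(sqrt(196)) = 14.
Baby table (21^j mod 197 for j=0..13):
  0:1  1:21  2:47  3:2  4:42  5:94  6:4  7:84
  8:188  9:8  10:168  11:179  12:16  13:139
Giant step factor: 21^(-14) ≡ 93 (mod 197).
Scan 42·93^i mod 197 for i = 0, 1, …:
  i=0: 42
Match at i=0, j=4: x = 0·14 + 4 = 4.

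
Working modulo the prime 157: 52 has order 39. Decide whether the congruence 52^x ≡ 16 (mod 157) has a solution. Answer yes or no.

yes

16 ∈ ⟨52⟩ iff 16^39 ≡ 1 (mod 157), since |⟨52⟩| = 39.
16^39 mod 157 = 1.
Since 1 = 1, 16 lies in the subgroup.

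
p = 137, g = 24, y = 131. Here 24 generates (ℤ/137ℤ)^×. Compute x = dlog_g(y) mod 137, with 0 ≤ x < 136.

121

Baby-step giant-step with m = ceil(sqrt(136)) = 12.
Baby table (24^j mod 137 for j=0..11):
  0:1  1:24  2:28  3:124  4:99  5:47  6:32  7:83
  8:74  9:132  10:17  11:134
Giant step factor: 24^(-12) ≡ 78 (mod 137).
Scan 131·78^i mod 137 for i = 0, 1, …:
  i=0: 131   i=1: 80   i=2: 75   i=3: 96
  i=4: 90   i=5: 33   i=6: 108   i=7: 67
  i=8: 20   i=9: 53   i=10: 24
Match at i=10, j=1: x = 10·12 + 1 = 121.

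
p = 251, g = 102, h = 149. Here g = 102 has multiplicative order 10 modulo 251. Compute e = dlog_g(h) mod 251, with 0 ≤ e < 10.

6

Successive powers of 102 modulo 251:
  102^0=1  102^1=102  102^2=113  102^3=231  102^4=219  102^5=250
  102^6=149
So 102^6 ≡ 149 (mod 251), giving e = 6.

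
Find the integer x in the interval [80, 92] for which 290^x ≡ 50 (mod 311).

86

Compute 290^80 mod 311 = 7, then multiply by 290 repeatedly:
  290^80=7  290^81=164  290^82=288  290^83=172  290^84=120
  290^85=279  290^86=50
Found 50 at exponent 86.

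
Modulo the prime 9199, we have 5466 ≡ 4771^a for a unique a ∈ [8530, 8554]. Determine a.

Compute 4771^8530 mod 9199 = 9073, then multiply by 4771 repeatedly:
  4771^8530=9073  4771^8531=5988  4771^8532=5853  4771^8533=5698  4771^8534=2113
  4771^8535=8218  4771^8536=1940  4771^8537=1546  4771^8538=7567  4771^8539=5281
  4771^8540=8789  4771^8541=3277  4771^8542=5466
Found 5466 at exponent 8542.

8542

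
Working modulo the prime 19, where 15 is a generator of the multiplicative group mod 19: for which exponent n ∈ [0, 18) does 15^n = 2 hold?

5

Successive powers of 15 modulo 19:
  15^0=1  15^1=15  15^2=16  15^3=12  15^4=9  15^5=2
So 15^5 ≡ 2 (mod 19), giving n = 5.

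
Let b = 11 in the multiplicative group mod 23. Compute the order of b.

22

The order of 11 must divide p − 1 = 22 = 2 · 11.
Divisors: 1, 2, 11, 22.
Check each in increasing order: 11^1 ≡ 11;  11^2 ≡ 6;  11^11 ≡ 22;  11^22 ≡ 1.
Smallest exponent giving 1 is 22.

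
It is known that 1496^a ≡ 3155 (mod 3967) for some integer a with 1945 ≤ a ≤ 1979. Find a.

Compute 1496^1945 mod 3967 = 603, then multiply by 1496 repeatedly:
  1496^1945=603  1496^1946=1579  1496^1947=1819  1496^1948=3829  1496^1949=3803
  1496^1950=610  1496^1951=150  1496^1952=2248  1496^1953=2959  1496^1954=3459
  1496^1955=1696  1496^1956=2303  1496^1957=1932  1496^1958=2296  1496^1959=3361
  1496^1960=1867  1496^1961=264  1496^1962=2211  1496^1963=3145  1496^1964=58
  1496^1965=3461  1496^1966=721  1496^1967=3559  1496^1968=550  1496^1969=1631
  1496^1970=271  1496^1971=782  1496^1972=3574  1496^1973=3155
Found 3155 at exponent 1973.

1973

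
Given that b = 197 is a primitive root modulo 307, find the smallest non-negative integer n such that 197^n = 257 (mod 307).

40

Baby-step giant-step with m = ceil(sqrt(306)) = 18.
Baby table (197^j mod 307 for j=0..17):
  0:1  1:197  2:127  3:152  4:165  5:270  6:79  7:213
  8:209  9:35  10:141  11:147  12:101  13:249  14:240  15:2
  16:87  17:254
Giant step factor: 197^(-18) ≡ 102 (mod 307).
Scan 257·102^i mod 307 for i = 0, 1, …:
  i=0: 257   i=1: 119   i=2: 165
Match at i=2, j=4: n = 2·18 + 4 = 40.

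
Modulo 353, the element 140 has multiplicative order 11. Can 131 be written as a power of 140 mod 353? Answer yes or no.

yes

⟨140⟩ has order 11; its elements mod 353 are {1, 22, 58, 131, 140, 185, 187, 217, 231, 256, 337}.
131 is in this set.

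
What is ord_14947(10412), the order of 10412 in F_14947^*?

2491

The order of 10412 must divide p − 1 = 14946 = 2 · 3 · 47 · 53.
Divisors: 1, 2, 3, 6, 47, 53, 94, 106, 141, 159, 282, 318, 2491, 4982, 7473, 14946.
Check each in increasing order: 10412^1 ≡ 10412;  10412^2 ≡ 14100;  10412^3 ≡ 14713;  10412^6 ≡ 9915;  10412^47 ≡ 4370;  10412^53 ≡ 12144;  10412^94 ≡ 9581;  10412^106 ≡ 9634;  10412^141 ≡ 2423;  10412^159 ≡ 5127;  10412^282 ≡ 11705;  10412^318 ≡ 9303;  10412^2491 ≡ 1.
Smallest exponent giving 1 is 2491.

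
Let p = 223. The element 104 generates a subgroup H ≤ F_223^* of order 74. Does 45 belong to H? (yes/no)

no

45 ∈ ⟨104⟩ iff 45^74 ≡ 1 (mod 223), since |⟨104⟩| = 74.
45^74 mod 223 = 183.
Since 183 ≠ 1, 45 does not lie in the subgroup.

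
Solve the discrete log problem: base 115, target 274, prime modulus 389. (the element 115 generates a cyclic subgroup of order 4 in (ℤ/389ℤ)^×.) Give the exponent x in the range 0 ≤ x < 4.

3

Successive powers of 115 modulo 389:
  115^0=1  115^1=115  115^2=388  115^3=274
So 115^3 ≡ 274 (mod 389), giving x = 3.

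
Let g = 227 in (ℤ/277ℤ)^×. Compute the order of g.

276

The order of 227 must divide p − 1 = 276 = 2^2 · 3 · 23.
Divisors: 1, 2, 3, 4, 6, 12, 23, 46, 69, 92, 138, 276.
Check each in increasing order: 227^1 ≡ 227;  227^2 ≡ 7;  227^3 ≡ 204;  227^4 ≡ 49;  227^6 ≡ 66;  227^12 ≡ 201;  227^23 ≡ 95;  227^46 ≡ 161;  227^69 ≡ 60;  227^92 ≡ 160;  227^138 ≡ 276;  227^276 ≡ 1.
Smallest exponent giving 1 is 276.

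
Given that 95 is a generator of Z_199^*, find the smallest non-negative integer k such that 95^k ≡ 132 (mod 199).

78

Baby-step giant-step with m = ceil(sqrt(198)) = 15.
Baby table (95^j mod 199 for j=0..14):
  0:1  1:95  2:70  3:83  4:124  5:39  6:123  7:143
  8:53  9:60  10:128  11:21  12:5  13:77  14:151
Giant step factor: 95^(-15) ≡ 82 (mod 199).
Scan 132·82^i mod 199 for i = 0, 1, …:
  i=0: 132   i=1: 78   i=2: 28   i=3: 107
  i=4: 18   i=5: 83
Match at i=5, j=3: k = 5·15 + 3 = 78.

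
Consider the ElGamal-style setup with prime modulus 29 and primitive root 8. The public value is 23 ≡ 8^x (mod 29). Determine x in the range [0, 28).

16

Successive powers of 8 modulo 29:
  8^0=1  8^1=8  8^2=6  8^3=19  8^4=7  8^5=27
  8^6=13  8^7=17  8^8=20  8^9=15  8^10=4  8^11=3
  8^12=24  8^13=18  8^14=28  8^15=21  8^16=23
So 8^16 ≡ 23 (mod 29), giving x = 16.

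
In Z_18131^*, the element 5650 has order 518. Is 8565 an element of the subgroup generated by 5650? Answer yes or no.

8565 ∈ ⟨5650⟩ iff 8565^518 ≡ 1 (mod 18131), since |⟨5650⟩| = 518.
8565^518 mod 18131 = 17595.
Since 17595 ≠ 1, 8565 does not lie in the subgroup.

no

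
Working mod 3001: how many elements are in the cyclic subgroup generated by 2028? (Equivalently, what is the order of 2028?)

75

The order of 2028 must divide p − 1 = 3000 = 2^3 · 3 · 5^3.
Divisors: 1, 2, 3, 4, 5, 6, 8, 10, 12, 15, 20, 24, 25, 30, 40, 50, 60, 75, 100, 120, 125, 150, 200, 250, 300, 375, 500, 600, 750, 1000, 1500, 3000.
Check each in increasing order: 2028^1 ≡ 2028;  2028^2 ≡ 1414;  2028^3 ≡ 1637;  2028^4 ≡ 730;  2028^5 ≡ 947;  2028^6 ≡ 2877;  2028^8 ≡ 1723;  2028^10 ≡ 2511;  2028^12 ≡ 371;  2028^15 ≡ 1125;  2028^20 ≡ 20;  2028^24 ≡ 2596;  2028^25 ≡ 934;  2028^30 ≡ 2204;  2028^40 ≡ 400;  2028^50 ≡ 2066;  2028^60 ≡ 1998;  2028^75 ≡ 1.
Smallest exponent giving 1 is 75.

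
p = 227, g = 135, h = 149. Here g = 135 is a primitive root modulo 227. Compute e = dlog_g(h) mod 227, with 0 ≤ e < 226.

3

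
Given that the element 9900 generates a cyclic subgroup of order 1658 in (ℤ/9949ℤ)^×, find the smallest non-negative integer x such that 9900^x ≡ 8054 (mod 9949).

111

Baby-step giant-step with m = ceil(sqrt(1658)) = 41.
Baby table (9900^j mod 9949 for j=0..40):
  0:1  1:9900  2:2401  3:1739  4:4330  5:6708  6:9574  7:8426
  8:4984  9:4509  10:7886  11:1597  12:1339  13:4032  14:1412  15:455
  16:7552  17:8014  18:5274  19:248  20:7746  21:8457  22:3465  23:9297
  24:2101  25:6490  26:358  27:2356  28:3944  29:5724  30:8045  31:3755
  32:5036  33:1961  34:3401  35:2484  36:7621  37:4633  38:1810  39:851
  40:8046
Giant step factor: 9900^(-41) ≡ 9549 (mod 9949).
Scan 8054·9549^i mod 9949 for i = 0, 1, …:
  i=0: 8054   i=1: 1876   i=2: 5724
Match at i=2, j=29: x = 2·41 + 29 = 111.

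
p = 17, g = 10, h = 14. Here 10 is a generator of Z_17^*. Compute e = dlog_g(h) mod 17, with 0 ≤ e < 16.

3

Successive powers of 10 modulo 17:
  10^0=1  10^1=10  10^2=15  10^3=14
So 10^3 ≡ 14 (mod 17), giving e = 3.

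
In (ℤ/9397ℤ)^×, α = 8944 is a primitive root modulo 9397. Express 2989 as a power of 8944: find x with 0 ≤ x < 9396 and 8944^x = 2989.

6760

Baby-step giant-step with m = ceil(sqrt(9396)) = 97.
Baby table (8944^j mod 9397 for j=0..96):
  0:1  1:8944  2:7872  3:4844  4:4566  5:8339  6:27  7:6563
  8:5810  9:8627  10:1121  11:9022  12:729  13:8055  14:6518  15:7401
  16:2076  17:8669  18:889  19:1354  20:6840  21:2490  22:9067  23:8535
  24:5209  25:8367  26:6137  27:1451  28:487  29:4917  30:9085  31:381
  32:5950  33:1589  34:3752  35:1201  36:973  37:890  38:901  39:5315
  40:7334  41:4236  42:7477  43:5236  44:5533  45:2550  46:681  47:1608
  48:4542  49:417  50:8436  51:3071  52:8990  53:5828  54:473  55:1862
  56:2244  57:7741  58:7805  59:7004  60:3374  61:3289  62:4206  63:2273
  64:4001  65:1168  66:6525  67:4230  68:798  69:4989  70:4660  71:3345
  72:7029  73:1446  74:2752  75:3145  76:3659  77:5742  78:1843  79:1454
  80:8525  81:342  82:4823  83:4682  84:2776  85:1670  86:4647  87:9234
  88:8060  89:4253  90:9173  91:7502  92:3308  93:4996  94:1489  95:2067
  96:3349
Giant step factor: 8944^(-97) ≡ 1468 (mod 9397).
Scan 2989·1468^i mod 9397 for i = 0, 1, …:
  i=0: 2989   i=1: 8850   i=2: 5146   i=3: 8537
  i=4: 6115   i=5: 2685   i=6: 4237   i=7: 8499
  i=8: 6713   i=9: 6628     …   i=68: 3754
  i=69: 4230
Match at i=69, j=67: x = 69·97 + 67 = 6760.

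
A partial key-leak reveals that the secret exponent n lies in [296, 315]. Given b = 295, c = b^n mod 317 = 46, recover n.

Compute 295^296 mod 317 = 264, then multiply by 295 repeatedly:
  295^296=264  295^297=215  295^298=25  295^299=84  295^300=54
  295^301=80  295^302=142  295^303=46
Found 46 at exponent 303.

303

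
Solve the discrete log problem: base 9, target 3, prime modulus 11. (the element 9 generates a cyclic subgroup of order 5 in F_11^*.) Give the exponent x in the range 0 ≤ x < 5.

3

Successive powers of 9 modulo 11:
  9^0=1  9^1=9  9^2=4  9^3=3
So 9^3 ≡ 3 (mod 11), giving x = 3.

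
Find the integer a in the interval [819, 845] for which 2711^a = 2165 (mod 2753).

827

Compute 2711^819 mod 2753 = 467, then multiply by 2711 repeatedly:
  2711^819=467  2711^820=2410  2711^821=641  2711^822=608  2711^823=1994
  2711^824=1595  2711^825=1835  2711^826=14  2711^827=2165
Found 2165 at exponent 827.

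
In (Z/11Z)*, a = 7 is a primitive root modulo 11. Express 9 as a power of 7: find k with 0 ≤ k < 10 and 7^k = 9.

Successive powers of 7 modulo 11:
  7^0=1  7^1=7  7^2=5  7^3=2  7^4=3  7^5=10
  7^6=4  7^7=6  7^8=9
So 7^8 ≡ 9 (mod 11), giving k = 8.

8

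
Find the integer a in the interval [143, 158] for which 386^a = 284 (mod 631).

Compute 386^143 mod 631 = 448, then multiply by 386 repeatedly:
  386^143=448  386^144=34  386^145=504  386^146=196  386^147=567
  386^148=536  386^149=559  386^150=603  386^151=550  386^152=284
Found 284 at exponent 152.

152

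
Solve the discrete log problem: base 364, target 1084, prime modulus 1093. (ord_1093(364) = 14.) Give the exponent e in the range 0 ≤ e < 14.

Successive powers of 364 modulo 1093:
  364^0=1  364^1=364  364^2=243  364^3=1012  364^4=27  364^5=1084
So 364^5 ≡ 1084 (mod 1093), giving e = 5.

5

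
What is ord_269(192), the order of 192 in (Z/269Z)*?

The order of 192 must divide p − 1 = 268 = 2^2 · 67.
Divisors: 1, 2, 4, 67, 134, 268.
Check each in increasing order: 192^1 ≡ 192;  192^2 ≡ 11;  192^4 ≡ 121;  192^67 ≡ 82;  192^134 ≡ 268;  192^268 ≡ 1.
Smallest exponent giving 1 is 268.

268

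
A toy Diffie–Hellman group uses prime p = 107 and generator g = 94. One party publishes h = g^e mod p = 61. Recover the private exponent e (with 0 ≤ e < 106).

Baby-step giant-step with m = ceil(sqrt(106)) = 11.
Baby table (94^j mod 107 for j=0..10):
  0:1  1:94  2:62  3:50  4:99  5:104  6:39  7:28
  8:64  9:24  10:9
Giant step factor: 94^(-11) ≡ 32 (mod 107).
Scan 61·32^i mod 107 for i = 0, 1, …:
  i=0: 61   i=1: 26   i=2: 83   i=3: 88
  i=4: 34   i=5: 18   i=6: 41   i=7: 28
Match at i=7, j=7: e = 7·11 + 7 = 84.

84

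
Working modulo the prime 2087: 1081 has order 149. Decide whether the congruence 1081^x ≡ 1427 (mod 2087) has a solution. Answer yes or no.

yes

1427 ∈ ⟨1081⟩ iff 1427^149 ≡ 1 (mod 2087), since |⟨1081⟩| = 149.
1427^149 mod 2087 = 1.
Since 1 = 1, 1427 lies in the subgroup.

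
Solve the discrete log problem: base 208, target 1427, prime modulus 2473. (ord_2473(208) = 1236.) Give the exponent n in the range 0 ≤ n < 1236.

120

Baby-step giant-step with m = ceil(sqrt(1236)) = 36.
Baby table (208^j mod 2473 for j=0..35):
  0:1  1:208  2:1223  3:2138  4:2037  5:813  6:940  7:153
  8:2148  9:1644  10:678  11:63  12:739  13:386  14:1152  15:2208
  16:1759  17:2341  18:2220  19:1782  20:2179  21:673  22:1496  23:2043
  24:2061  25:859  26:616  27:2005  28:1576  29:1372  30:981  31:1262
  32:358  33:274  34:113  35:1247
Giant step factor: 208^(-36) ≡ 1874 (mod 2473).
Scan 1427·1874^i mod 2473 for i = 0, 1, …:
  i=0: 1427   i=1: 885   i=2: 1580   i=3: 739
Match at i=3, j=12: n = 3·36 + 12 = 120.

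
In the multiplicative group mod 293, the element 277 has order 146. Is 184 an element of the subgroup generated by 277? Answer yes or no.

yes

184 ∈ ⟨277⟩ iff 184^146 ≡ 1 (mod 293), since |⟨277⟩| = 146.
184^146 mod 293 = 1.
Since 1 = 1, 184 lies in the subgroup.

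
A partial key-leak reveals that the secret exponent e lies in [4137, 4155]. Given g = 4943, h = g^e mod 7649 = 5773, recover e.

4152

Compute 4943^4137 mod 7649 = 737, then multiply by 4943 repeatedly:
  4943^4137=737  4943^4138=2067  4943^4139=5766  4943^4140=1164  4943^4141=1604
  4943^4142=4208  4943^4143=2513  4943^4144=7432  4943^4145=5878  4943^4146=4052
  4943^4147=3954  4943^4148=1427  4943^4149=1283  4943^4150=848  4943^4151=12
  4943^4152=5773
Found 5773 at exponent 4152.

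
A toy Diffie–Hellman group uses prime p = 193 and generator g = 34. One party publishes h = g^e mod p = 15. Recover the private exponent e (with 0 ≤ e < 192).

149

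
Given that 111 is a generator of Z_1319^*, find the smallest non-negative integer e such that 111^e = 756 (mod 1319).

Baby-step giant-step with m = ceil(sqrt(1318)) = 37.
Baby table (111^j mod 1319 for j=0..36):
  0:1  1:111  2:450  3:1147  4:693  5:421  6:566  7:833
  8:133  9:254  10:495  11:866  12:1158  13:595  14:95  15:1312
  16:542  17:807  18:1204  19:425  20:1010  21:1314  22:764  23:388
  24:860  25:492  26:533  27:1127  28:1111  29:654  30:49  31:163
  32:946  33:805  34:982  35:844  36:35
Giant step factor: 111^(-37) ≡ 861 (mod 1319).
Scan 756·861^i mod 1319 for i = 0, 1, …:
  i=0: 756   i=1: 649   i=2: 852   i=3: 208
  i=4: 1023   i=5: 1030   i=6: 462   i=7: 763
  i=8: 81   i=9: 1153     …   i=20: 360
  i=21: 1314
Match at i=21, j=21: e = 21·37 + 21 = 798.

798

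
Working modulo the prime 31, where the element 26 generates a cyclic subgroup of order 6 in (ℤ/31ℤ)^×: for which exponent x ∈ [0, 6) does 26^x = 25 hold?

2

Successive powers of 26 modulo 31:
  26^0=1  26^1=26  26^2=25
So 26^2 ≡ 25 (mod 31), giving x = 2.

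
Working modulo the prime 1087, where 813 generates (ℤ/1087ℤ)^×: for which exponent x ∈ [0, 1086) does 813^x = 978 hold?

377

Baby-step giant-step with m = ceil(sqrt(1086)) = 33.
Baby table (813^j mod 1087 for j=0..32):
  0:1  1:813  2:73  3:651  4:981  5:782  6:958  7:562
  8:366  9:807  10:630  11:213  12:336  13:331  14:614  15:249
  16:255  17:785  18:136  19:781  20:145  21:489  22:802  23:913
  24:935  25:342  26:861  27:1052  28:894  29:706  30:42  31:449
  32:892
Giant step factor: 813^(-33) ≡ 358 (mod 1087).
Scan 978·358^i mod 1087 for i = 0, 1, …:
  i=0: 978   i=1: 110   i=2: 248   i=3: 737
  i=4: 792   i=5: 916   i=6: 741   i=7: 50
  i=8: 508   i=9: 335   i=10: 360   i=11: 614
Match at i=11, j=14: x = 11·33 + 14 = 377.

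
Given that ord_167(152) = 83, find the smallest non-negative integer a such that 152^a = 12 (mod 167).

56

Baby-step giant-step with m = ceil(sqrt(83)) = 10.
Baby table (152^j mod 167 for j=0..9):
  0:1  1:152  2:58  3:132  4:24  5:141  6:56  7:162
  8:75  9:44
Giant step factor: 152^(-10) ≡ 21 (mod 167).
Scan 12·21^i mod 167 for i = 0, 1, …:
  i=0: 12   i=1: 85   i=2: 115   i=3: 77
  i=4: 114   i=5: 56
Match at i=5, j=6: a = 5·10 + 6 = 56.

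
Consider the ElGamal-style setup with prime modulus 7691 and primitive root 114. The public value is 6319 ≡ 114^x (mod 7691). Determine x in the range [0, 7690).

3471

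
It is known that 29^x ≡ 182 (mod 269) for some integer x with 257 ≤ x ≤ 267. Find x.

Compute 29^257 mod 269 = 197, then multiply by 29 repeatedly:
  29^257=197  29^258=64  29^259=242  29^260=24  29^261=158
  29^262=9  29^263=261  29^264=37  29^265=266  29^266=182
Found 182 at exponent 266.

266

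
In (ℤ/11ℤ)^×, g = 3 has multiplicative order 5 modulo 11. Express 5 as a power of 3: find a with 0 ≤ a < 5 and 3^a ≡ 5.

3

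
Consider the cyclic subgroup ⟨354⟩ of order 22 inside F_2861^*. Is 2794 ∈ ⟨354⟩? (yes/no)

no

⟨354⟩ has order 22; its elements mod 2861 are {1, 136, 354, 493, 521, 568, 637, 669, 802, 1245, 1330, 1531, 1616, 2059, 2192, 2224, 2293, 2340, 2368, 2507, 2725, 2860}.
2794 is not in this set.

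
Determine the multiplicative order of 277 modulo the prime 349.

The order of 277 must divide p − 1 = 348 = 2^2 · 3 · 29.
Divisors: 1, 2, 3, 4, 6, 12, 29, 58, 87, 116, 174, 348.
Check each in increasing order: 277^1 ≡ 277;  277^2 ≡ 298;  277^3 ≡ 182;  277^4 ≡ 158;  277^6 ≡ 318;  277^12 ≡ 263;  277^29 ≡ 24;  277^58 ≡ 227;  277^87 ≡ 213;  277^116 ≡ 226;  277^174 ≡ 348;  277^348 ≡ 1.
Smallest exponent giving 1 is 348.

348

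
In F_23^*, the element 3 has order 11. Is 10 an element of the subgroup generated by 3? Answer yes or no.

10 ∈ ⟨3⟩ iff 10^11 ≡ 1 (mod 23), since |⟨3⟩| = 11.
10^11 mod 23 = 22.
Since 22 ≠ 1, 10 does not lie in the subgroup.

no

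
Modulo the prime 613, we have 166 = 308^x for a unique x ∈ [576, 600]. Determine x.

592

Compute 308^576 mod 613 = 198, then multiply by 308 repeatedly:
  308^576=198  308^577=297  308^578=139  308^579=515  308^580=466
  308^581=86  308^582=129  308^583=500  308^584=137  308^585=512
  308^586=155  308^587=539  308^588=502  308^589=140  308^590=210
  308^591=315  308^592=166
Found 166 at exponent 592.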